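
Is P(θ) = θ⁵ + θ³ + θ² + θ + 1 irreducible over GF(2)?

Yes

Check for roots in GF(2): P(0) = 1; P(1) = 1.
No roots, so no linear factors.
Monic irreducibles of degree 2 over GF(2): θ² + θ + 1.
None of them divide P (all give nonzero remainder).
No irreducible factor of degree ≤ 2 exists, so P is irreducible over GF(2).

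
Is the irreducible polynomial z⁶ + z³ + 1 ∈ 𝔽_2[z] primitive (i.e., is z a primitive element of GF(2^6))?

No

Write f(z) = z⁶ + z³ + 1.
|GF(2^6)^×| = 2^6 − 1 = 63. Prime factorization: 63 = 3^2·7.
f is primitive ⇔ z has order 63 in GF(2)[z]/(f), i.e. z^(63/q) ≠ 1 for each prime q | 63.
z^(21) mod f = z³.
z^(9) mod f = 1
Since z^(9) = 1, the order of z divides 9 < 63; not primitive.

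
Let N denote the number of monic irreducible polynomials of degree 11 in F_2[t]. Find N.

186

x^(2^11) − x is the product of all monic irreducibles of degree dividing 11; Möbius inversion gives N = (1/11) Σ μ(11/d)·2^d.
Divisors of 11: 1, 11; μ(11/d) for each: -1, 1.
Σ = − 2^1 + 2^11 = 2046.
N = 2046/11 = 186.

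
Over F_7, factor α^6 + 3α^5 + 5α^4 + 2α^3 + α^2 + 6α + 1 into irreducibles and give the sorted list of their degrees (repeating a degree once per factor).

Write f(α) = α^6 + 3α^5 + 5α^4 + 2α^3 + α^2 + 6α + 1.
Linear factors from roots: (α + 5), (α + 3).
Complete factorization: f(α) = (α + 3)·(α + 5)·(α^2 + 3α + 6)·(α^2 + 6α + 6).
Factor degrees with multiplicity: 1 + 1 + 2 + 2 = 6.

1, 1, 2, 2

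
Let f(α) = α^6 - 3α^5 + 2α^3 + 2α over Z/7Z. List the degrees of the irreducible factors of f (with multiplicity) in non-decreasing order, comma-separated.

Linear factors from roots: (α), (α + 2), (α + 1).
Complete factorization: f(α) = (α)·(α + 1)·(α + 2)^2·(α^2 - α - 3).
Factor degrees with multiplicity: 1 + 1 + 1 + 1 + 2 = 6.

1, 1, 1, 1, 2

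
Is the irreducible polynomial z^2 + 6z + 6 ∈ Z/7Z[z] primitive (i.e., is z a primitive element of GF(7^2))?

No

Write f(z) = z^2 + 6z + 6.
|GF(7^2)^×| = 7^2 − 1 = 48. Prime factorization: 48 = 2^4·3.
f is primitive ⇔ z has order 48 in GF(7)[z]/(f), i.e. z^(48/q) ≠ 1 for each prime q | 48.
z^(24) mod f = 6.
z^(16) mod f = 1
Since z^(16) = 1, the order of z divides 16 < 48; not primitive.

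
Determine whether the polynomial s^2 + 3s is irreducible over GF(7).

Write f(s) = s^2 + 3s.
Check for roots in GF(7): f(0) = 0 → root; f(1) = 4; f(2) = 3; f(3) = 4; f(4) = 0 → root; f(5) = 5; f(6) = 5.
f(0) = 0, so (s) divides f(s); f is reducible.

No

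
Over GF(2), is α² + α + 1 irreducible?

Yes

Write g(α) = α² + α + 1.
Check for roots in GF(2): g(0) = 1; g(1) = 1.
No roots. A degree-2 polynomial over a field with no linear factor is irreducible.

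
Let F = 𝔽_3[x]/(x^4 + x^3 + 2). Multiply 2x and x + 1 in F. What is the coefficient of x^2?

Multiply in 𝔽_3[x]: (2x)·(x + 1) = 2x^2 + 2x.
Reduced: 2x^2 + 2x.

2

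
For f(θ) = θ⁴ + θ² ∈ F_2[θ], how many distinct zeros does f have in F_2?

2

Evaluate at each of the 2 elements of F_2:
f(0) = 0 → root; f(1) = 0 → root.
Roots: {0, 1}.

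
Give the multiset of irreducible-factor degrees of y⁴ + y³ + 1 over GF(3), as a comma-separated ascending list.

Write h(y) = y⁴ + y³ + 1.
Roots in GF(3): h(0) = 1; h(1) = 0 → root; h(2) = 1.
Linear factors from roots: (y + 2).
Complete factorization: h(y) = (y + 2)·(y³ + 2y² + 2y + 2).
Factor degrees with multiplicity: 1 + 3 = 4.

1, 3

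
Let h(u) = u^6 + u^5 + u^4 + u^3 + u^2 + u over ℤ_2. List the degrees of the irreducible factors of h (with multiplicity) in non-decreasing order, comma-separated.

Roots in ℤ_2: h(0) = 0 → root; h(1) = 0 → root.
Linear factors from roots: (u), (u + 1).
Complete factorization: h(u) = (u)·(u + 1)·(u^2 + u + 1)^2.
Factor degrees with multiplicity: 1 + 1 + 2 + 2 = 6.

1, 1, 2, 2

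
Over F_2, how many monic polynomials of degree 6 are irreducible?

9

x^(2^6) − x is the product of all monic irreducibles of degree dividing 6; Möbius inversion gives N = (1/6) Σ μ(6/d)·2^d.
Divisors of 6: 1, 2, 3, 6; μ(6/d) for each: 1, -1, -1, 1.
Σ = 2^1 − 2^2 − 2^3 + 2^6 = 54.
N = 54/6 = 9.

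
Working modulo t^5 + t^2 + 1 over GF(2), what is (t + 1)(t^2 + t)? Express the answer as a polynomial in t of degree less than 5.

Multiply in GF(2)[t]: (t + 1)·(t^2 + t) = t^3 + t.
Reduced: t^3 + t.

t^3 + t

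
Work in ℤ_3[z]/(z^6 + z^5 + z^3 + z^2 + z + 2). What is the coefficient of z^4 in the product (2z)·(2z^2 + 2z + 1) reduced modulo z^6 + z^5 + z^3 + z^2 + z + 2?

0

Multiply in ℤ_3[z]: (2z)·(2z^2 + 2z + 1) = z^3 + z^2 + 2z.
Reduced: z^3 + z^2 + 2z.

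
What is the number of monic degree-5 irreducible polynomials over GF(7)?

The number of monic irreducibles of degree 5 over GF(7) is (1/5)·Σ_{d∣5} μ(5/d) 7^d.
Divisors of 5: 1, 5; μ(5/d) for each: -1, 1.
Σ = − 7^1 + 7^5 = 16800.
N = 16800/5 = 3360.

3360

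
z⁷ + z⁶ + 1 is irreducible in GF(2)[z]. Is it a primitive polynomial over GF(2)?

Yes

Write f(z) = z⁷ + z⁶ + 1.
|GF(2^7)^×| = 2^7 − 1 = 127. Prime factorization: 127 = 127.
f is primitive ⇔ z has order 127 in GF(2)[z]/(f), i.e. z^(127/q) ≠ 1 for each prime q | 127.
z^(1) mod f = z.
None equal 1, so z has full order 127; f is primitive.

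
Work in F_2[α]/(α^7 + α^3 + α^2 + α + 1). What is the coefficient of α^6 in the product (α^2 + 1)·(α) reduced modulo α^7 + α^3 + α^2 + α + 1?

Multiply in F_2[α]: (α^2 + 1)·(α) = α^3 + α.
Reduced: α^3 + α.

0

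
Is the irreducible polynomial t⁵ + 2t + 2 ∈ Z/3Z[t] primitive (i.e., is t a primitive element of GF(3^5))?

Write f(t) = t⁵ + 2t + 2.
|GF(3^5)^×| = 3^5 − 1 = 242. Prime factorization: 242 = 2·11^2.
f is primitive ⇔ t has order 242 in GF(3)[t]/(f), i.e. t^(242/q) ≠ 1 for each prime q | 242.
t^(121) mod f = 1
t^(22) mod f = t³ + 2t² + 2t + 1.
Since t^(121) = 1, the order of t divides 121 < 242; not primitive.

No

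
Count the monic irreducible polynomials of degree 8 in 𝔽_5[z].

48750

x^(5^8) − x is the product of all monic irreducibles of degree dividing 8; Möbius inversion gives N = (1/8) Σ μ(8/d)·5^d.
Divisors of 8: 1, 2, 4, 8; μ(8/d) for each: 0, 0, -1, 1.
Σ = − 5^4 + 5^8 = 390000.
N = 390000/8 = 48750.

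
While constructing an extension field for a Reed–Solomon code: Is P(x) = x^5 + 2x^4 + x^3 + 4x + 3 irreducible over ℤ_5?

Yes

Check for roots in ℤ_5: P(0) = 3; P(1) = 1; P(2) = 3; P(3) = 2; P(4) = 4.
No roots, so no linear factors.
Degree-2 irreducible divisors: test the 10 monic irreducibles of degree 2 over GF(5).
None of them divide P (all give nonzero remainder).
No irreducible factor of degree ≤ 2 exists, so P is irreducible over GF(5).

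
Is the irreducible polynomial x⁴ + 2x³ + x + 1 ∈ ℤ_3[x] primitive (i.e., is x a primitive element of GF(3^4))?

Write f(x) = x⁴ + 2x³ + x + 1.
|GF(3^4)^×| = 3^4 − 1 = 80. Prime factorization: 80 = 2^4·5.
f is primitive ⇔ x has order 80 in GF(3)[x]/(f), i.e. x^(80/q) ≠ 1 for each prime q | 80.
x^(40) mod f = 1
x^(16) mod f = 2x² + 2x + 1.
Since x^(40) = 1, the order of x divides 40 < 80; not primitive.

No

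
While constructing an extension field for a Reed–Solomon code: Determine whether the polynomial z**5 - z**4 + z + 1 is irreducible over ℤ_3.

Yes

Write m(z) = z**5 - z**4 + z + 1.
Check for roots in ℤ_3: m(0) = 1; m(1) = 2; m(2) = 1.
No roots, so no linear factors.
Monic irreducibles of degree 2 over GF(3): z**2 + 1, z**2 + z - 1, z**2 - z - 1.
None of them divide m (all give nonzero remainder).
No irreducible factor of degree ≤ 2 exists, so m is irreducible over GF(3).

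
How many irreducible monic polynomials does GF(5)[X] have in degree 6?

2580

The number of monic irreducibles of degree 6 over GF(5) is (1/6)·Σ_{d∣6} μ(6/d) 5^d.
Divisors of 6: 1, 2, 3, 6; μ(6/d) for each: 1, -1, -1, 1.
Σ = 5^1 − 5^2 − 5^3 + 5^6 = 15480.
N = 15480/6 = 2580.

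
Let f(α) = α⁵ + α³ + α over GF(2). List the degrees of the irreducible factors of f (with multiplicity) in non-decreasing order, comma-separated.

Roots in GF(2): f(0) = 0 → root; f(1) = 1.
Linear factors from roots: (α).
Complete factorization: f(α) = (α)·(α² + α + 1)^2.
Factor degrees with multiplicity: 1 + 2 + 2 = 5.

1, 2, 2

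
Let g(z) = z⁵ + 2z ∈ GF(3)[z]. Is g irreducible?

Check for roots in GF(3): g(0) = 0 → root; g(1) = 0 → root; g(2) = 0 → root.
g(0) = 0, so (z) divides g(z); g is reducible.

No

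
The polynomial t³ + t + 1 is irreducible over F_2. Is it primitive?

Yes

Write f(t) = t³ + t + 1.
|GF(2^3)^×| = 2^3 − 1 = 7. Prime factorization: 7 = 7.
f is primitive ⇔ t has order 7 in GF(2)[t]/(f), i.e. t^(7/q) ≠ 1 for each prime q | 7.
t^(1) mod f = t.
None equal 1, so t has full order 7; f is primitive.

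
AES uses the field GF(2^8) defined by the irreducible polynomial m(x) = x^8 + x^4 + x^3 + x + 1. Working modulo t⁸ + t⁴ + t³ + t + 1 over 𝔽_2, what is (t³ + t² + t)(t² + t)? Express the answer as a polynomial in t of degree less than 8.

t^5 + t^2

Multiply in 𝔽_2[t]: (t³ + t² + t)·(t² + t) = t⁵ + t².
Reduced: t⁵ + t².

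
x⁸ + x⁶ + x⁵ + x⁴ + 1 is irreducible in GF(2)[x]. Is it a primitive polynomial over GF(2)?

Yes

Write f(x) = x⁸ + x⁶ + x⁵ + x⁴ + 1.
|GF(2^8)^×| = 2^8 − 1 = 255. Prime factorization: 255 = 3·5·17.
f is primitive ⇔ x has order 255 in GF(2)[x]/(f), i.e. x^(255/q) ≠ 1 for each prime q | 255.
x^(85) mod f = x⁷ + x⁶ + x⁴ + x³ + x + 1.
x^(51) mod f = x⁶ + x³ + x² + 1.
x^(15) mod f = x⁷ + x⁶ + 1.
None equal 1, so x has full order 255; f is primitive.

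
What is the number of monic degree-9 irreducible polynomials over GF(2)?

Gauss's count: N_{2}(9) = (1/9) Σ_{d|9} μ(9/d)·2^d.
Divisors of 9: 1, 3, 9; μ(9/d) for each: 0, -1, 1.
Σ = − 2^3 + 2^9 = 504.
N = 504/9 = 56.

56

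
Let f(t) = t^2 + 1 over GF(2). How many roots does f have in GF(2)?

1

Evaluate at each of the 2 elements of GF(2):
f(0) = 1; f(1) = 0 → root.
Roots: {1}.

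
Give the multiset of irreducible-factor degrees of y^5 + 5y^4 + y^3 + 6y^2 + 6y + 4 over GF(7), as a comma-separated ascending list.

Write g(y) = y^5 + 5y^4 + y^3 + 6y^2 + 6y + 4.
Linear factors from roots: (y + 3), (y + 2), (y + 1).
Complete factorization: g(y) = (y + 1)·(y + 2)·(y + 3)·(y^2 + 6y + 3).
Factor degrees with multiplicity: 1 + 1 + 1 + 2 = 5.

1, 1, 1, 2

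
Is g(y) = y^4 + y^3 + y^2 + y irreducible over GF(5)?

No

Check for roots in GF(5): g(0) = 0 → root; g(1) = 4; g(2) = 0 → root; g(3) = 0 → root; g(4) = 0 → root.
g(0) = 0, so (y) divides g(y); g is reducible.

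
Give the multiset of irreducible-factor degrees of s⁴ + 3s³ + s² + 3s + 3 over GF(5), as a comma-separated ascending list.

Write f(s) = s⁴ + 3s³ + s² + 3s + 3.
Roots in GF(5): f(0) = 3; f(1) = 1; f(2) = 3; f(3) = 3; f(4) = 4.
Complete factorization: f(s) = (s⁴ + 3s³ + s² + 3s + 3).
Factor degrees with multiplicity: 4 = 4.

4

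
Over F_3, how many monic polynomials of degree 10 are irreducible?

Gauss's count: N_{3}(10) = (1/10) Σ_{d|10} μ(10/d)·3^d.
Divisors of 10: 1, 2, 5, 10; μ(10/d) for each: 1, -1, -1, 1.
Σ = 3^1 − 3^2 − 3^5 + 3^10 = 58800.
N = 58800/10 = 5880.

5880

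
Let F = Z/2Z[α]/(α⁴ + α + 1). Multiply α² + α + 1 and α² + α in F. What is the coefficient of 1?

1

Multiply in Z/2Z[α]: (α² + α + 1)·(α² + α) = α⁴ + α.
Reduce using α⁴ ≡ α + 1 (mod α⁴ + α + 1).
Reduced: 1.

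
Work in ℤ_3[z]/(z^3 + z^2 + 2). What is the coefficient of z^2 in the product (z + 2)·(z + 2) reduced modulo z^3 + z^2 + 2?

Multiply in ℤ_3[z]: (z + 2)·(z + 2) = z^2 + z + 1.
Reduced: z^2 + z + 1.

1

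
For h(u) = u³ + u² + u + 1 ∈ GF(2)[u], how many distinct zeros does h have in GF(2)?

1

Evaluate at each of the 2 elements of GF(2):
h(0) = 1; h(1) = 0 → root.
Roots: {1}.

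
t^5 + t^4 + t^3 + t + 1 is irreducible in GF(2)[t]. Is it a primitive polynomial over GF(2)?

Yes

Write f(t) = t^5 + t^4 + t^3 + t + 1.
|GF(2^5)^×| = 2^5 − 1 = 31. Prime factorization: 31 = 31.
f is primitive ⇔ t has order 31 in GF(2)[t]/(f), i.e. t^(31/q) ≠ 1 for each prime q | 31.
t^(1) mod f = t.
None equal 1, so t has full order 31; f is primitive.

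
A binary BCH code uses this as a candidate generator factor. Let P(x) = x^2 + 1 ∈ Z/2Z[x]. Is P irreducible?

Check for roots in Z/2Z: P(0) = 1; P(1) = 0 → root.
P(1) = 0, so (x − 1) divides P(x); P is reducible.

No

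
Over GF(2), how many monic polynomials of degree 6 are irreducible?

Gauss's count: N_{2}(6) = (1/6) Σ_{d|6} μ(6/d)·2^d.
Divisors of 6: 1, 2, 3, 6; μ(6/d) for each: 1, -1, -1, 1.
Σ = 2^1 − 2^2 − 2^3 + 2^6 = 54.
N = 54/6 = 9.

9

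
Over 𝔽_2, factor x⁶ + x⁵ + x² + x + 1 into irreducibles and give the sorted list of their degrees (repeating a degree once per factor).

Write f(x) = x⁶ + x⁵ + x² + x + 1.
Roots in 𝔽_2: f(0) = 1; f(1) = 1.
Complete factorization: f(x) = (x⁶ + x⁵ + x² + x + 1).
Factor degrees with multiplicity: 6 = 6.

6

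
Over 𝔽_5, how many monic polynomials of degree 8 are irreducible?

48750

x^(5^8) − x is the product of all monic irreducibles of degree dividing 8; Möbius inversion gives N = (1/8) Σ μ(8/d)·5^d.
Divisors of 8: 1, 2, 4, 8; μ(8/d) for each: 0, 0, -1, 1.
Σ = − 5^4 + 5^8 = 390000.
N = 390000/8 = 48750.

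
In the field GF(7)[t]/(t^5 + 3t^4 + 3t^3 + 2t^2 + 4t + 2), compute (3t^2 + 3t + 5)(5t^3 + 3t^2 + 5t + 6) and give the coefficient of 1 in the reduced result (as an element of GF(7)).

Multiply in GF(7)[t]: (3t^2 + 3t + 5)·(5t^3 + 3t^2 + 5t + 6) = t^5 + 3t^4 + 6t^2 + t + 2.
Reduce using t^5 ≡ 4t^4 + 4t^3 + 5t^2 + 3t + 5 (mod t^5 + 3t^4 + 3t^3 + 2t^2 + 4t + 2).
Reduced: 4t^3 + 4t^2 + 4t.

0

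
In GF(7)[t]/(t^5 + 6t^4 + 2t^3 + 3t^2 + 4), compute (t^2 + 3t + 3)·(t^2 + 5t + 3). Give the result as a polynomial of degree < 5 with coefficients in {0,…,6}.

Multiply in GF(7)[t]: (t^2 + 3t + 3)·(t^2 + 5t + 3) = t^4 + t^3 + 3t + 2.
Reduced: t^4 + t^3 + 3t + 2.

t^4 + t^3 + 3t + 2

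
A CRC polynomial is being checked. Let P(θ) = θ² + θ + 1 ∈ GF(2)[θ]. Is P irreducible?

Yes

Check for roots in GF(2): P(0) = 1; P(1) = 1.
No roots. A degree-2 polynomial over a field with no linear factor is irreducible.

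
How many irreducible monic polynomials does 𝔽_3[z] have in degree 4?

18

x^(3^4) − x is the product of all monic irreducibles of degree dividing 4; Möbius inversion gives N = (1/4) Σ μ(4/d)·3^d.
Divisors of 4: 1, 2, 4; μ(4/d) for each: 0, -1, 1.
Σ = − 3^2 + 3^4 = 72.
N = 72/4 = 18.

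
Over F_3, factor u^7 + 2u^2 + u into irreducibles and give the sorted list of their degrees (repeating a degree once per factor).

1, 1, 2, 3

Write h(u) = u^7 + 2u^2 + u.
Roots in F_3: h(0) = 0 → root; h(1) = 1; h(2) = 0 → root.
Linear factors from roots: (u), (u + 1).
Complete factorization: h(u) = (u)·(u + 1)·(u^2 + u + 2)·(u^3 + u^2 + u + 2).
Factor degrees with multiplicity: 1 + 1 + 2 + 3 = 7.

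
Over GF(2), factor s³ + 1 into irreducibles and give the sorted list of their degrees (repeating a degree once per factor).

Write g(s) = s³ + 1.
Roots in GF(2): g(0) = 1; g(1) = 0 → root.
Linear factors from roots: (s + 1).
Complete factorization: g(s) = (s + 1)·(s² + s + 1).
Factor degrees with multiplicity: 1 + 2 = 3.

1, 2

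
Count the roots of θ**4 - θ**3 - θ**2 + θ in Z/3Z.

3

Write h(θ) = θ**4 - θ**3 - θ**2 + θ.
Evaluate at each of the 3 elements of Z/3Z:
h(0) = 0 → root; h(1) = 0 → root; h(2) = 0 → root.
Roots: {0, 1, 2}.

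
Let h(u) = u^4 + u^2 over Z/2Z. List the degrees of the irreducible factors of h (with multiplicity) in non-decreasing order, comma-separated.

Roots in Z/2Z: h(0) = 0 → root; h(1) = 0 → root.
Linear factors from roots: (u), (u + 1).
Complete factorization: h(u) = (u)^2·(u + 1)^2.
Factor degrees with multiplicity: 1 + 1 + 1 + 1 = 4.

1, 1, 1, 1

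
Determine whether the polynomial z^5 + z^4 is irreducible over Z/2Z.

No

Write g(z) = z^5 + z^4.
Check for roots in Z/2Z: g(0) = 0 → root; g(1) = 0 → root.
g(0) = 0, so (z) divides g(z); g is reducible.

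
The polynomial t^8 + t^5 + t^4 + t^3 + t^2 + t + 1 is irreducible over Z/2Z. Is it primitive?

Write f(t) = t^8 + t^5 + t^4 + t^3 + t^2 + t + 1.
|GF(2^8)^×| = 2^8 − 1 = 255. Prime factorization: 255 = 3·5·17.
f is primitive ⇔ t has order 255 in GF(2)[t]/(f), i.e. t^(255/q) ≠ 1 for each prime q | 255.
t^(85) mod f = 1
t^(51) mod f = t^7 + t^5 + t^3 + t^2 + t + 1.
t^(15) mod f = t^6 + t^3 + t + 1.
Since t^(85) = 1, the order of t divides 85 < 255; not primitive.

No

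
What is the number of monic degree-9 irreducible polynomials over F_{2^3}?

x^(8^9) − x is the product of all monic irreducibles of degree dividing 9; Möbius inversion gives N = (1/9) Σ μ(9/d)·8^d.
Divisors of 9: 1, 3, 9; μ(9/d) for each: 0, -1, 1.
Σ = − 8^3 + 8^9 = 134217216.
N = 134217216/9 = 14913024.

14913024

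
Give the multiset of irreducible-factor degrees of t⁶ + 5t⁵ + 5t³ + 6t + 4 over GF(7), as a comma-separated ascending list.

1, 1, 1, 3

Write g(t) = t⁶ + 5t⁵ + 5t³ + 6t + 4.
Linear factors from roots: (t + 6), (t + 5).
Complete factorization: g(t) = (t + 6)·(t + 5)^2·(t³ + 3t² + 6).
Factor degrees with multiplicity: 1 + 1 + 1 + 3 = 6.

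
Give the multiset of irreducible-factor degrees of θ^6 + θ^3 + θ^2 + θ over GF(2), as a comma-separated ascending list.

Write h(θ) = θ^6 + θ^3 + θ^2 + θ.
Roots in GF(2): h(0) = 0 → root; h(1) = 0 → root.
Linear factors from roots: (θ), (θ + 1).
Complete factorization: h(θ) = (θ)·(θ + 1)^2·(θ^3 + θ + 1).
Factor degrees with multiplicity: 1 + 1 + 1 + 3 = 6.

1, 1, 1, 3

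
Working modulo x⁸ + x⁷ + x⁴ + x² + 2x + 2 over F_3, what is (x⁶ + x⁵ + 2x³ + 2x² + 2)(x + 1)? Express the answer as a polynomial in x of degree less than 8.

Multiply in F_3[x]: (x⁶ + x⁵ + 2x³ + 2x² + 2)·(x + 1) = x⁷ + 2x⁶ + x⁵ + 2x⁴ + x³ + 2x² + 2x + 2.
Reduced: x⁷ + 2x⁶ + x⁵ + 2x⁴ + x³ + 2x² + 2x + 2.

x^7 + 2x^6 + x^5 + 2x^4 + x^3 + 2x^2 + 2x + 2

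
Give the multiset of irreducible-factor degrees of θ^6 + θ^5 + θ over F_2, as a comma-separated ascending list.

Write f(θ) = θ^6 + θ^5 + θ.
Roots in F_2: f(0) = 0 → root; f(1) = 1.
Linear factors from roots: (θ).
Complete factorization: f(θ) = (θ)·(θ^2 + θ + 1)·(θ^3 + θ + 1).
Factor degrees with multiplicity: 1 + 2 + 3 = 6.

1, 2, 3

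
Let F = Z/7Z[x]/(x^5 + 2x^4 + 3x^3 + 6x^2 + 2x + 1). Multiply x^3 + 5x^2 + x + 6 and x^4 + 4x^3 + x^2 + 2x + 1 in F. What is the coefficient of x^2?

3

Multiply in Z/7Z[x]: (x^3 + 5x^2 + x + 6)·(x^4 + 4x^3 + x^2 + 2x + 1) = x^7 + 2x^6 + x^5 + 3x^4 + x^3 + 6x^2 + 6x + 6.
Reduce using x^5 ≡ 5x^4 + 4x^3 + x^2 + 5x + 6 (mod x^5 + 2x^4 + 3x^3 + 6x^2 + 2x + 1).
Reduced: x^4 + 5x^3 + 3x^2 + 3x + 1.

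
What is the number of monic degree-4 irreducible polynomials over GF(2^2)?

60

x^(4^4) − x is the product of all monic irreducibles of degree dividing 4; Möbius inversion gives N = (1/4) Σ μ(4/d)·4^d.
Divisors of 4: 1, 2, 4; μ(4/d) for each: 0, -1, 1.
Σ = − 4^2 + 4^4 = 240.
N = 240/4 = 60.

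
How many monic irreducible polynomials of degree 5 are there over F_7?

3360

x^(7^5) − x is the product of all monic irreducibles of degree dividing 5; Möbius inversion gives N = (1/5) Σ μ(5/d)·7^d.
Divisors of 5: 1, 5; μ(5/d) for each: -1, 1.
Σ = − 7^1 + 7^5 = 16800.
N = 16800/5 = 3360.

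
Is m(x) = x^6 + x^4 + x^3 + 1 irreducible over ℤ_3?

Yes

Check for roots in ℤ_3: m(0) = 1; m(1) = 1; m(2) = 2.
No roots, so no linear factors.
Monic irreducibles of degree 2 over GF(3): x^2 + 1, x^2 + x + 2, x^2 + 2x + 2.
None of them divide m (all give nonzero remainder).
Degree-3 irreducible divisors: test the 8 monic irreducibles of degree 3 over GF(3).
None of them divide m (all give nonzero remainder).
No irreducible factor of degree ≤ 3 exists, so m is irreducible over GF(3).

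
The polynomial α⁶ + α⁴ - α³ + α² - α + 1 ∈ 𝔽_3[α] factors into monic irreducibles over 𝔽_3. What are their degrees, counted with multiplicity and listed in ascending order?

Write h(α) = α⁶ + α⁴ - α³ + α² - α + 1.
Roots in 𝔽_3: h(0) = 1; h(1) = 2; h(2) = 0 → root.
Linear factors from roots: (α + 1).
Complete factorization: h(α) = (α + 1)·(α² + 1)·(α³ - α² + α + 1).
Factor degrees with multiplicity: 1 + 2 + 3 = 6.

1, 2, 3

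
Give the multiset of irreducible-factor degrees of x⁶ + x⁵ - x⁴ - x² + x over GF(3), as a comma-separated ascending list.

1, 1, 1, 3

Write g(x) = x⁶ + x⁵ - x⁴ - x² + x.
Roots in GF(3): g(0) = 0 → root; g(1) = 1; g(2) = 0 → root.
Linear factors from roots: (x), (x + 1).
Complete factorization: g(x) = (x)·(x + 1)^2·(x³ - x² + 1).
Factor degrees with multiplicity: 1 + 1 + 1 + 3 = 6.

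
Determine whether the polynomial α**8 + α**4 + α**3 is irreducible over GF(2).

Write h(α) = α**8 + α**4 + α**3.
Check for roots in GF(2): h(0) = 0 → root; h(1) = 1.
h(0) = 0, so (α) divides h(α); h is reducible.

No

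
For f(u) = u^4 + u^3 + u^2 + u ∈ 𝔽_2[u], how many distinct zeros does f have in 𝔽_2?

Evaluate at each of the 2 elements of 𝔽_2:
f(0) = 0 → root; f(1) = 0 → root.
Roots: {0, 1}.

2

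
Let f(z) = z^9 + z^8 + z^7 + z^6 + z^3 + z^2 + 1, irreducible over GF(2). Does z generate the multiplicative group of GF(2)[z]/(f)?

|GF(2^9)^×| = 2^9 − 1 = 511. Prime factorization: 511 = 7·73.
f is primitive ⇔ z has order 511 in GF(2)[z]/(f), i.e. z^(511/q) ≠ 1 for each prime q | 511.
z^(73) mod f = z^3 + z^2.
z^(7) mod f = z^7.
None equal 1, so z has full order 511; f is primitive.

Yes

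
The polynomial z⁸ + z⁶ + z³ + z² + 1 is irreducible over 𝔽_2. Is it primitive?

Yes

Write f(z) = z⁸ + z⁶ + z³ + z² + 1.
|GF(2^8)^×| = 2^8 − 1 = 255. Prime factorization: 255 = 3·5·17.
f is primitive ⇔ z has order 255 in GF(2)[z]/(f), i.e. z^(255/q) ≠ 1 for each prime q | 255.
z^(85) mod f = z⁴ + z³ + z².
z^(51) mod f = z⁷ + z⁵.
z^(15) mod f = z⁶ + z⁵ + z⁴ + z³ + z².
None equal 1, so z has full order 255; f is primitive.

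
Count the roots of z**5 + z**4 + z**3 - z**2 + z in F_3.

Write f(z) = z**5 + z**4 + z**3 - z**2 + z.
Evaluate at each of the 3 elements of F_3:
f(0) = 0 → root; f(1) = 0 → root; f(2) = 0 → root.
Roots: {0, 1, 2}.

3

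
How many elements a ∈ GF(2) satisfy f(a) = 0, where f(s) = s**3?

1

Evaluate at each of the 2 elements of GF(2):
f(0) = 0 → root; f(1) = 1.
Roots: {0}.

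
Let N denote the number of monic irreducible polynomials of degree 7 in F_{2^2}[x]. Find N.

Gauss's count: N_{4}(7) = (1/7) Σ_{d|7} μ(7/d)·4^d.
Divisors of 7: 1, 7; μ(7/d) for each: -1, 1.
Σ = − 4^1 + 4^7 = 16380.
N = 16380/7 = 2340.

2340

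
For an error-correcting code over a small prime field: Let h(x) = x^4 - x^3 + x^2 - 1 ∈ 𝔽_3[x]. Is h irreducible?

No

Check for roots in 𝔽_3: h(0) = 2; h(1) = 0 → root; h(2) = 2.
h(1) = 0, so (x − 1) divides h(x); h is reducible.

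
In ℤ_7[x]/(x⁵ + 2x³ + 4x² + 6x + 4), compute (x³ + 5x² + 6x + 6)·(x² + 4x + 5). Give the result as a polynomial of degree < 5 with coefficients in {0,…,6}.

2x^4 + x^3 + 2x^2 + 6x + 5

Multiply in ℤ_7[x]: (x³ + 5x² + 6x + 6)·(x² + 4x + 5) = x⁵ + 2x⁴ + 3x³ + 6x² + 5x + 2.
Reduce using x⁵ ≡ 5x³ + 3x² + x + 3 (mod x⁵ + 2x³ + 4x² + 6x + 4).
Reduced: 2x⁴ + x³ + 2x² + 6x + 5.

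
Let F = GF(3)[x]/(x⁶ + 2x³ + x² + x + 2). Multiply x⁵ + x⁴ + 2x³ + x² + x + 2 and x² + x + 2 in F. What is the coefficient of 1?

Multiply in GF(3)[x]: (x⁵ + x⁴ + 2x³ + x² + x + 2)·(x² + x + 2) = x⁷ + 2x⁶ + 2x⁵ + 2x⁴ + 2x² + x + 1.
Reduce using x⁶ ≡ x³ + 2x² + 2x + 1 (mod x⁶ + 2x³ + x² + x + 2).
Reduced: 2x⁵ + x³ + 2x².

0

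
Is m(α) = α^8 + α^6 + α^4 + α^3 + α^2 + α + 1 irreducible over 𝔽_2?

Check for roots in 𝔽_2: m(0) = 1; m(1) = 1.
No roots, so no linear factors.
Monic irreducibles of degree 2 over GF(2): α^2 + α + 1.
None of them divide m (all give nonzero remainder).
Monic irreducibles of degree 3 over GF(2): α^3 + α + 1, α^3 + α^2 + 1.
None of them divide m (all give nonzero remainder).
Monic irreducibles of degree 4 over GF(2): α^4 + α + 1, α^4 + α^3 + 1, α^4 + α^3 + α^2 + α + 1.
None of them divide m (all give nonzero remainder).
No irreducible factor of degree ≤ 4 exists, so m is irreducible over GF(2).

Yes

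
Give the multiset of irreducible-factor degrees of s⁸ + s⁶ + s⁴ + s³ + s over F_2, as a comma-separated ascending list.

1, 3, 4

Write f(s) = s⁸ + s⁶ + s⁴ + s³ + s.
Roots in F_2: f(0) = 0 → root; f(1) = 1.
Linear factors from roots: (s).
Complete factorization: f(s) = (s)·(s³ + s + 1)·(s⁴ + s + 1).
Factor degrees with multiplicity: 1 + 3 + 4 = 8.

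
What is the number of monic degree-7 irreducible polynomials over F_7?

117648

The number of monic irreducibles of degree 7 over GF(7) is (1/7)·Σ_{d∣7} μ(7/d) 7^d.
Divisors of 7: 1, 7; μ(7/d) for each: -1, 1.
Σ = − 7^1 + 7^7 = 823536.
N = 823536/7 = 117648.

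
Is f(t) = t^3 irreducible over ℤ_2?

No

Check for roots in ℤ_2: f(0) = 0 → root; f(1) = 1.
f(0) = 0, so (t) divides f(t); f is reducible.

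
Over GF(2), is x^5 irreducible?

No

Write h(x) = x^5.
Check for roots in GF(2): h(0) = 0 → root; h(1) = 1.
h(0) = 0, so (x) divides h(x); h is reducible.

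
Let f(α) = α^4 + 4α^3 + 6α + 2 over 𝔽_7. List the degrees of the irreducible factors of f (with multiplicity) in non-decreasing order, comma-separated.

Linear factors from roots: (α + 1).
Complete factorization: f(α) = (α + 1)^2·(α^2 + 2α + 2).
Factor degrees with multiplicity: 1 + 1 + 2 = 4.

1, 1, 2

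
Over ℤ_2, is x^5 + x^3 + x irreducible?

No

Write P(x) = x^5 + x^3 + x.
Check for roots in ℤ_2: P(0) = 0 → root; P(1) = 1.
P(0) = 0, so (x) divides P(x); P is reducible.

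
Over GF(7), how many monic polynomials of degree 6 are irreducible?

By the necklace-counting formula, N_7(6) = (1/6) Σ_{d|6} μ(6/d)·7^d.
Divisors of 6: 1, 2, 3, 6; μ(6/d) for each: 1, -1, -1, 1.
Σ = 7^1 − 7^2 − 7^3 + 7^6 = 117264.
N = 117264/6 = 19544.

19544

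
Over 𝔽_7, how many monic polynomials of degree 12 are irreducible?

1153430600

x^(7^12) − x is the product of all monic irreducibles of degree dividing 12; Möbius inversion gives N = (1/12) Σ μ(12/d)·7^d.
Divisors of 12: 1, 2, 3, 4, 6, 12; μ(12/d) for each: 0, 1, 0, -1, -1, 1.
Σ = 7^2 − 7^4 − 7^6 + 7^12 = 13841167200.
N = 13841167200/12 = 1153430600.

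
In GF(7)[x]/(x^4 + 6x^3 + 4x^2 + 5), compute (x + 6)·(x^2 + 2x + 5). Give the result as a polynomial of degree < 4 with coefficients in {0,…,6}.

x^3 + x^2 + 3x + 2

Multiply in GF(7)[x]: (x + 6)·(x^2 + 2x + 5) = x^3 + x^2 + 3x + 2.
Reduced: x^3 + x^2 + 3x + 2.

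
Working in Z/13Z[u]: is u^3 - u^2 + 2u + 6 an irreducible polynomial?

Write g(u) = u^3 - u^2 + 2u + 6.
Check each element of Z/13Z for a root: g(0)=6, g(1)=8, g(2)=1, g(3)=4, g(4)=10, g(5)=12, g(6)=3, g(7)=2, g(8)=2, g(9)=9, g(10)=3, g(11)=3, g(12)=2.
No roots. A degree-3 polynomial over a field with no linear factor is irreducible.

Yes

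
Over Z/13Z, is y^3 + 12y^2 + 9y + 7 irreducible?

Write h(y) = y^3 + 12y^2 + 9y + 7.
Check each element of Z/13Z for a root: h(0)=7, h(1)=3, h(2)=3, h(3)=0, h(4)=0, h(5)=9, h(6)=7, h(7)=0, h(8)=7, h(9)=8, h(10)=9, h(11)=3, h(12)=9.
h(3) = 0, so (y − 3) divides h(y); h is reducible.

No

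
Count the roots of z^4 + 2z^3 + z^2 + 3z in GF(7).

Write f(z) = z^4 + 2z^3 + z^2 + 3z.
Evaluate at each of the 7 elements of GF(7):
f(0) = 0 → root; f(1) = 0 → root; f(2) = 0 → root; f(3) = 6; f(4) = 6; f(5) = 5; f(6) = 4.
Roots: {0, 1, 2}.

3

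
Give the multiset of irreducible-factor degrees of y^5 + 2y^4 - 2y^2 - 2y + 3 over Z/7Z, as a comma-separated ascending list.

Write h(y) = y^5 + 2y^4 - 2y^2 - 2y + 3.
Complete factorization: h(y) = (y^5 + 2y^4 - 2y^2 - 2y + 3).
Factor degrees with multiplicity: 5 = 5.

5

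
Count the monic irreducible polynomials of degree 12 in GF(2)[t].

335

Gauss's count: N_{2}(12) = (1/12) Σ_{d|12} μ(12/d)·2^d.
Divisors of 12: 1, 2, 3, 4, 6, 12; μ(12/d) for each: 0, 1, 0, -1, -1, 1.
Σ = 2^2 − 2^4 − 2^6 + 2^12 = 4020.
N = 4020/12 = 335.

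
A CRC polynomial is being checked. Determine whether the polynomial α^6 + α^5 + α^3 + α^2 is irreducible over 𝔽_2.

Write g(α) = α^6 + α^5 + α^3 + α^2.
Check for roots in 𝔽_2: g(0) = 0 → root; g(1) = 0 → root.
g(0) = 0, so (α) divides g(α); g is reducible.

No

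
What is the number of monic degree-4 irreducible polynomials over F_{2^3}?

x^(8^4) − x is the product of all monic irreducibles of degree dividing 4; Möbius inversion gives N = (1/4) Σ μ(4/d)·8^d.
Divisors of 4: 1, 2, 4; μ(4/d) for each: 0, -1, 1.
Σ = − 8^2 + 8^4 = 4032.
N = 4032/4 = 1008.

1008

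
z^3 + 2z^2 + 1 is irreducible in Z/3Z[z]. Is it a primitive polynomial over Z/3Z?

Yes

Write f(z) = z^3 + 2z^2 + 1.
|GF(3^3)^×| = 3^3 − 1 = 26. Prime factorization: 26 = 2·13.
f is primitive ⇔ z has order 26 in GF(3)[z]/(f), i.e. z^(26/q) ≠ 1 for each prime q | 26.
z^(13) mod f = 2.
z^(2) mod f = z^2.
None equal 1, so z has full order 26; f is primitive.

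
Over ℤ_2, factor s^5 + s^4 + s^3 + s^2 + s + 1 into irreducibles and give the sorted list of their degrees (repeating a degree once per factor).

1, 2, 2

Write f(s) = s^5 + s^4 + s^3 + s^2 + s + 1.
Roots in ℤ_2: f(0) = 1; f(1) = 0 → root.
Linear factors from roots: (s + 1).
Complete factorization: f(s) = (s + 1)·(s^2 + s + 1)^2.
Factor degrees with multiplicity: 1 + 2 + 2 = 5.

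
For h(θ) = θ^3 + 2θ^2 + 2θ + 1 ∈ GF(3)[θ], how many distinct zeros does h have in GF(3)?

Evaluate at each of the 3 elements of GF(3):
h(0) = 1; h(1) = 0 → root; h(2) = 0 → root.
Roots: {1, 2}.

2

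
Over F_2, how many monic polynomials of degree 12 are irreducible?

335

The number of monic irreducibles of degree 12 over GF(2) is (1/12)·Σ_{d∣12} μ(12/d) 2^d.
Divisors of 12: 1, 2, 3, 4, 6, 12; μ(12/d) for each: 0, 1, 0, -1, -1, 1.
Σ = 2^2 − 2^4 − 2^6 + 2^12 = 4020.
N = 4020/12 = 335.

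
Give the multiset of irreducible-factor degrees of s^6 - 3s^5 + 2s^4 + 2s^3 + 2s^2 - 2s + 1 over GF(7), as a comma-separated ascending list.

1, 1, 2, 2

Write f(s) = s^6 - 3s^5 + 2s^4 + 2s^3 + 2s^2 - 2s + 1.
Linear factors from roots: (s - 2), (s + 2).
Complete factorization: f(s) = (s + 2)·(s - 2)·(s^2 + 1)·(s^2 - 3s - 2).
Factor degrees with multiplicity: 1 + 1 + 2 + 2 = 6.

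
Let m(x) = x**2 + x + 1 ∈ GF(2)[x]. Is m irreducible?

Check for roots in GF(2): m(0) = 1; m(1) = 1.
No roots. A degree-2 polynomial over a field with no linear factor is irreducible.

Yes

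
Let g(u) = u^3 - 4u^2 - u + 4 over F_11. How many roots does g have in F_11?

3

Evaluate at each of the 11 elements of F_11:
g(0) = 4; g(1) = 0 → root; g(2) = 5; g(3) = 3; g(4) = 0 → root; g(5) = 2; g(6) = 4; g(7) = 1; g(8) = 10; g(9) = 4; g(10) = 0 → root.
Roots: {1, 4, 10}.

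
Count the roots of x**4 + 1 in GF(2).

1

Write h(x) = x**4 + 1.
Evaluate at each of the 2 elements of GF(2):
h(0) = 1; h(1) = 0 → root.
Roots: {1}.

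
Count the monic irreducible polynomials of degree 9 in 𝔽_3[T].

Gauss's count: N_{3}(9) = (1/9) Σ_{d|9} μ(9/d)·3^d.
Divisors of 9: 1, 3, 9; μ(9/d) for each: 0, -1, 1.
Σ = − 3^3 + 3^9 = 19656.
N = 19656/9 = 2184.

2184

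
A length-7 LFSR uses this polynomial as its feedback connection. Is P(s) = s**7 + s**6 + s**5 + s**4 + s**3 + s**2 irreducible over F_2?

No

Check for roots in F_2: P(0) = 0 → root; P(1) = 0 → root.
P(0) = 0, so (s) divides P(s); P is reducible.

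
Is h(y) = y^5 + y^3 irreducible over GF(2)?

Check for roots in GF(2): h(0) = 0 → root; h(1) = 0 → root.
h(0) = 0, so (y) divides h(y); h is reducible.

No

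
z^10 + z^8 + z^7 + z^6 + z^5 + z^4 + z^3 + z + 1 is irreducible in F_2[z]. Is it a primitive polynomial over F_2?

Yes

Write f(z) = z^10 + z^8 + z^7 + z^6 + z^5 + z^4 + z^3 + z + 1.
|GF(2^10)^×| = 2^10 − 1 = 1023. Prime factorization: 1023 = 3·11·31.
f is primitive ⇔ z has order 1023 in GF(2)[z]/(f), i.e. z^(1023/q) ≠ 1 for each prime q | 1023.
z^(341) mod f = z^8 + z^7 + z^6 + z^5 + z^4 + z^2 + z + 1.
z^(93) mod f = z^7 + z^6 + z^5 + z^4 + z^2 + z.
z^(33) mod f = z^8 + z^6 + z^5 + z^4 + z^3 + z + 1.
None equal 1, so z has full order 1023; f is primitive.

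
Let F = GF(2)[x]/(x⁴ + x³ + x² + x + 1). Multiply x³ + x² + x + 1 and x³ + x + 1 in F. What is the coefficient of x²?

0

Multiply in GF(2)[x]: (x³ + x² + x + 1)·(x³ + x + 1) = x⁶ + x⁵ + x³ + 1.
Reduce using x⁴ ≡ x³ + x² + x + 1 (mod x⁴ + x³ + x² + x + 1).
Reduced: x³ + x.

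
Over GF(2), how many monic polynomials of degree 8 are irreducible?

30

Gauss's count: N_{2}(8) = (1/8) Σ_{d|8} μ(8/d)·2^d.
Divisors of 8: 1, 2, 4, 8; μ(8/d) for each: 0, 0, -1, 1.
Σ = − 2^4 + 2^8 = 240.
N = 240/8 = 30.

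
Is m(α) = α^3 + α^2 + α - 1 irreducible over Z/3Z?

Yes

Check for roots in Z/3Z: m(0) = 2; m(1) = 2; m(2) = 1.
No roots. A degree-3 polynomial over a field with no linear factor is irreducible.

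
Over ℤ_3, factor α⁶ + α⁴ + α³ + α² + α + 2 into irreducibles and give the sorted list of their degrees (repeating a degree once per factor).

Write f(α) = α⁶ + α⁴ + α³ + α² + α + 2.
Roots in ℤ_3: f(0) = 2; f(1) = 1; f(2) = 0 → root.
Linear factors from roots: (α + 1).
Complete factorization: f(α) = (α + 1)·(α² + α + 2)·(α³ + α² + 2α + 1).
Factor degrees with multiplicity: 1 + 2 + 3 = 6.

1, 2, 3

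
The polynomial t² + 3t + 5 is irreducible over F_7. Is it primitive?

Write f(t) = t² + 3t + 5.
|GF(7^2)^×| = 7^2 − 1 = 48. Prime factorization: 48 = 2^4·3.
f is primitive ⇔ t has order 48 in GF(7)[t]/(f), i.e. t^(48/q) ≠ 1 for each prime q | 48.
t^(24) mod f = 6.
t^(16) mod f = 4.
None equal 1, so t has full order 48; f is primitive.

Yes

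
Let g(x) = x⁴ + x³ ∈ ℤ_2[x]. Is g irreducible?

No

Check for roots in ℤ_2: g(0) = 0 → root; g(1) = 0 → root.
g(0) = 0, so (x) divides g(x); g is reducible.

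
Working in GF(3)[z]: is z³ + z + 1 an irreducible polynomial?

No

Write f(z) = z³ + z + 1.
Check for roots in GF(3): f(0) = 1; f(1) = 0 → root; f(2) = 2.
f(1) = 0, so (z − 1) divides f(z); f is reducible.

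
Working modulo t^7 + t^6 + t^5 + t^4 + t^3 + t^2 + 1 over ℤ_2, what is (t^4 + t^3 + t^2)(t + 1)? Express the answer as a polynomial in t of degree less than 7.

Multiply in ℤ_2[t]: (t^4 + t^3 + t^2)·(t + 1) = t^5 + t^2.
Reduced: t^5 + t^2.

t^5 + t^2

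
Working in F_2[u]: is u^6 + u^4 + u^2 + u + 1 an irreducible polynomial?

Write f(u) = u^6 + u^4 + u^2 + u + 1.
Check for roots in F_2: f(0) = 1; f(1) = 1.
No roots, so no linear factors.
Monic irreducibles of degree 2 over GF(2): u^2 + u + 1.
None of them divide f (all give nonzero remainder).
Monic irreducibles of degree 3 over GF(2): u^3 + u + 1, u^3 + u^2 + 1.
None of them divide f (all give nonzero remainder).
No irreducible factor of degree ≤ 3 exists, so f is irreducible over GF(2).

Yes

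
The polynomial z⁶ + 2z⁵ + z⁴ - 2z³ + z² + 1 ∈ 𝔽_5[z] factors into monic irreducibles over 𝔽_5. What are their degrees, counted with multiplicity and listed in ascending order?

6

Write g(z) = z⁶ + 2z⁵ + z⁴ - 2z³ + z² + 1.
Roots in 𝔽_5: g(0) = 1; g(1) = 4; g(2) = 3; g(3) = 2; g(4) = 4.
Complete factorization: g(z) = (z⁶ + 2z⁵ + z⁴ - 2z³ + z² + 1).
Factor degrees with multiplicity: 6 = 6.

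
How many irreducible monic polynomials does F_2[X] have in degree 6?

9

By the necklace-counting formula, N_2(6) = (1/6) Σ_{d|6} μ(6/d)·2^d.
Divisors of 6: 1, 2, 3, 6; μ(6/d) for each: 1, -1, -1, 1.
Σ = 2^1 − 2^2 − 2^3 + 2^6 = 54.
N = 54/6 = 9.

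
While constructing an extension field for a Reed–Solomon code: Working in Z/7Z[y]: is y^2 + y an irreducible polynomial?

Write m(y) = y^2 + y.
Check for roots in Z/7Z: m(0) = 0 → root; m(1) = 2; m(2) = 6; m(3) = 5; m(4) = 6; m(5) = 2; m(6) = 0 → root.
m(0) = 0, so (y) divides m(y); m is reducible.

No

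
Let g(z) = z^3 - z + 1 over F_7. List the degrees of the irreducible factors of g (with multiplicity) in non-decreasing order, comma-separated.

Linear factors from roots: (z - 2).
Complete factorization: g(z) = (z - 2)·(z^2 + 2z + 3).
Factor degrees with multiplicity: 1 + 2 = 3.

1, 2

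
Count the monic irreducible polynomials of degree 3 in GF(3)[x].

8

The number of monic irreducibles of degree 3 over GF(3) is (1/3)·Σ_{d∣3} μ(3/d) 3^d.
Divisors of 3: 1, 3; μ(3/d) for each: -1, 1.
Σ = − 3^1 + 3^3 = 24.
N = 24/3 = 8.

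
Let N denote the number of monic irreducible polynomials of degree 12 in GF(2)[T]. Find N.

x^(2^12) − x is the product of all monic irreducibles of degree dividing 12; Möbius inversion gives N = (1/12) Σ μ(12/d)·2^d.
Divisors of 12: 1, 2, 3, 4, 6, 12; μ(12/d) for each: 0, 1, 0, -1, -1, 1.
Σ = 2^2 − 2^4 − 2^6 + 2^12 = 4020.
N = 4020/12 = 335.

335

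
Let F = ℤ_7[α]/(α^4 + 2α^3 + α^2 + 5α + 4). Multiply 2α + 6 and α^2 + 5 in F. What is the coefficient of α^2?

Multiply in ℤ_7[α]: (2α + 6)·(α^2 + 5) = 2α^3 + 6α^2 + 3α + 2.
Reduced: 2α^3 + 6α^2 + 3α + 2.

6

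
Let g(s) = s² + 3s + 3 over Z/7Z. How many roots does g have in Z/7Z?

2

Evaluate at each of the 7 elements of Z/7Z:
g(0) = 3; g(1) = 0 → root; g(2) = 6; g(3) = 0 → root; g(4) = 3; g(5) = 1; g(6) = 1.
Roots: {1, 3}.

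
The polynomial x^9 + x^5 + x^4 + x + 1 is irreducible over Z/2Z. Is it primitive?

Write f(x) = x^9 + x^5 + x^4 + x + 1.
|GF(2^9)^×| = 2^9 − 1 = 511. Prime factorization: 511 = 7·73.
f is primitive ⇔ x has order 511 in GF(2)[x]/(f), i.e. x^(511/q) ≠ 1 for each prime q | 511.
x^(73) mod f = x^8 + x^7 + x^6 + x^3 + x^2 + x.
x^(7) mod f = x^7.
None equal 1, so x has full order 511; f is primitive.

Yes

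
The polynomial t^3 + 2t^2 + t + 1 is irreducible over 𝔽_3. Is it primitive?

Yes

Write f(t) = t^3 + 2t^2 + t + 1.
|GF(3^3)^×| = 3^3 − 1 = 26. Prime factorization: 26 = 2·13.
f is primitive ⇔ t has order 26 in GF(3)[t]/(f), i.e. t^(26/q) ≠ 1 for each prime q | 26.
t^(13) mod f = 2.
t^(2) mod f = t^2.
None equal 1, so t has full order 26; f is primitive.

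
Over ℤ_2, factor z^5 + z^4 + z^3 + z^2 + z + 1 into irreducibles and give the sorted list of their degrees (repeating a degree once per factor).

1, 2, 2

Write g(z) = z^5 + z^4 + z^3 + z^2 + z + 1.
Roots in ℤ_2: g(0) = 1; g(1) = 0 → root.
Linear factors from roots: (z + 1).
Complete factorization: g(z) = (z + 1)·(z^2 + z + 1)^2.
Factor degrees with multiplicity: 1 + 2 + 2 = 5.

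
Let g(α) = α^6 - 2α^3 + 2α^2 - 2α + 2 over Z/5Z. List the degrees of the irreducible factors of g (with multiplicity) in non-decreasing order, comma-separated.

6

Roots in Z/5Z: g(0) = 2; g(1) = 1; g(2) = 4; g(3) = 4; g(4) = 4.
Complete factorization: g(α) = (α^6 - 2α^3 + 2α^2 - 2α + 2).
Factor degrees with multiplicity: 6 = 6.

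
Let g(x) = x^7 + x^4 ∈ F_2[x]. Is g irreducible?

Check for roots in F_2: g(0) = 0 → root; g(1) = 0 → root.
g(0) = 0, so (x) divides g(x); g is reducible.

No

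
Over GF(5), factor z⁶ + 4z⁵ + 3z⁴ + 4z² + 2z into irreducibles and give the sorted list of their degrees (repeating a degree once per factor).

1, 1, 4

Write h(z) = z⁶ + 4z⁵ + 3z⁴ + 4z² + 2z.
Roots in GF(5): h(0) = 0 → root; h(1) = 4; h(2) = 0 → root; h(3) = 1; h(4) = 2.
Linear factors from roots: (z), (z + 3).
Complete factorization: h(z) = (z)·(z + 3)·(z⁴ + z³ + 4).
Factor degrees with multiplicity: 1 + 1 + 4 = 6.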